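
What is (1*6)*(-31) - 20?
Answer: -206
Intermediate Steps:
(1*6)*(-31) - 20 = 6*(-31) - 20 = -186 - 20 = -206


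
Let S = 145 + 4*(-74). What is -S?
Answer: 151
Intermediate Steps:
S = -151 (S = 145 - 296 = -151)
-S = -1*(-151) = 151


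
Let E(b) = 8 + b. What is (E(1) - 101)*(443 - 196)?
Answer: -22724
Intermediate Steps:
(E(1) - 101)*(443 - 196) = ((8 + 1) - 101)*(443 - 196) = (9 - 101)*247 = -92*247 = -22724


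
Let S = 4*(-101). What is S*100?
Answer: -40400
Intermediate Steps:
S = -404
S*100 = -404*100 = -40400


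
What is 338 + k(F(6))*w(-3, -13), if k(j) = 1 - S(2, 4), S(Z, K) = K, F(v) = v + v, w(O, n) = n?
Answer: 377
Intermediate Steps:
F(v) = 2*v
k(j) = -3 (k(j) = 1 - 1*4 = 1 - 4 = -3)
338 + k(F(6))*w(-3, -13) = 338 - 3*(-13) = 338 + 39 = 377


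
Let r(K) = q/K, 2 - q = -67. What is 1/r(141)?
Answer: 47/23 ≈ 2.0435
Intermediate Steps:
q = 69 (q = 2 - 1*(-67) = 2 + 67 = 69)
r(K) = 69/K
1/r(141) = 1/(69/141) = 1/(69*(1/141)) = 1/(23/47) = 47/23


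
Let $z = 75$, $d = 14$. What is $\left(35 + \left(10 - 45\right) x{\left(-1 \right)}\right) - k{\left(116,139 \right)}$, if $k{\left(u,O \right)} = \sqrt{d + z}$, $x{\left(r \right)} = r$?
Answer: $70 - \sqrt{89} \approx 60.566$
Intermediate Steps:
$k{\left(u,O \right)} = \sqrt{89}$ ($k{\left(u,O \right)} = \sqrt{14 + 75} = \sqrt{89}$)
$\left(35 + \left(10 - 45\right) x{\left(-1 \right)}\right) - k{\left(116,139 \right)} = \left(35 + \left(10 - 45\right) \left(-1\right)\right) - \sqrt{89} = \left(35 - -35\right) - \sqrt{89} = \left(35 + 35\right) - \sqrt{89} = 70 - \sqrt{89}$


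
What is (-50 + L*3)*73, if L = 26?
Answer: 2044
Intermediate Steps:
(-50 + L*3)*73 = (-50 + 26*3)*73 = (-50 + 78)*73 = 28*73 = 2044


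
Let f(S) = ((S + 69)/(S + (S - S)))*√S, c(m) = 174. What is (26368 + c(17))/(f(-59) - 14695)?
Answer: -4602409342/2548127715 + 53084*I*√59/2548127715 ≈ -1.8062 + 0.00016002*I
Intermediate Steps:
f(S) = (69 + S)/√S (f(S) = ((69 + S)/(S + 0))*√S = ((69 + S)/S)*√S = (69 + S)/√S)
(26368 + c(17))/(f(-59) - 14695) = (26368 + 174)/((69 - 59)/√(-59) - 14695) = 26542/(-I*√59/59*10 - 14695) = 26542/(-10*I*√59/59 - 14695) = 26542/(-14695 - 10*I*√59/59)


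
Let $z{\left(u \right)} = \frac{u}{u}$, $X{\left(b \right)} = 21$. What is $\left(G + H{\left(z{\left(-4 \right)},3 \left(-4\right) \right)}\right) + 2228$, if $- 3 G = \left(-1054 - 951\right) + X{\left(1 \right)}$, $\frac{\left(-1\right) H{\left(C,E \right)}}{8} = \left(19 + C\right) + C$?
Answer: $\frac{8164}{3} \approx 2721.3$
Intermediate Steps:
$z{\left(u \right)} = 1$
$H{\left(C,E \right)} = -152 - 16 C$ ($H{\left(C,E \right)} = - 8 \left(\left(19 + C\right) + C\right) = - 8 \left(19 + 2 C\right) = -152 - 16 C$)
$G = \frac{1984}{3}$ ($G = - \frac{\left(-1054 - 951\right) + 21}{3} = - \frac{-2005 + 21}{3} = \left(- \frac{1}{3}\right) \left(-1984\right) = \frac{1984}{3} \approx 661.33$)
$\left(G + H{\left(z{\left(-4 \right)},3 \left(-4\right) \right)}\right) + 2228 = \left(\frac{1984}{3} - 168\right) + 2228 = \frac{1480}{3} + 2228 = \frac{8164}{3}$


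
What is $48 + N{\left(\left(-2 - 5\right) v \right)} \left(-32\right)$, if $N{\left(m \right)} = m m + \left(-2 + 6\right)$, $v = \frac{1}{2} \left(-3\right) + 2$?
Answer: $-472$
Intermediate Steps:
$v = \frac{1}{2}$ ($v = \frac{1}{2} \left(-3\right) + 2 = - \frac{3}{2} + 2 = \frac{1}{2} \approx 0.5$)
$N{\left(m \right)} = 4 + m^{2}$ ($N{\left(m \right)} = m^{2} + 4 = 4 + m^{2}$)
$48 + N{\left(\left(-2 - 5\right) v \right)} \left(-32\right) = 48 + \left(4 + \left(\left(-2 - 5\right) \frac{1}{2}\right)^{2}\right) \left(-32\right) = 48 + \left(4 + \left(\left(-7\right) \frac{1}{2}\right)^{2}\right) \left(-32\right) = 48 + \left(4 + \left(- \frac{7}{2}\right)^{2}\right) \left(-32\right) = 48 + \left(4 + \frac{49}{4}\right) \left(-32\right) = 48 + \frac{65}{4} \left(-32\right) = 48 - 520 = -472$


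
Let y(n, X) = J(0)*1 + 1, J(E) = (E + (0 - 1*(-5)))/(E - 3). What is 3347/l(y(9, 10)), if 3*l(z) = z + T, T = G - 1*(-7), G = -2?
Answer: 30123/13 ≈ 2317.2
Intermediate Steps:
J(E) = (5 + E)/(-3 + E) (J(E) = (E + (0 + 5))/(-3 + E) = (E + 5)/(-3 + E) = (5 + E)/(-3 + E))
T = 5 (T = -2 - 1*(-7) = -2 + 7 = 5)
y(n, X) = -⅔ (y(n, X) = ((5 + 0)/(-3 + 0))*1 + 1 = (5/(-3))*1 + 1 = -⅓*5*1 + 1 = -5/3*1 + 1 = -5/3 + 1 = -⅔)
l(z) = 5/3 + z/3 (l(z) = (z + 5)/3 = (5 + z)/3 = 5/3 + z/3)
3347/l(y(9, 10)) = 3347/(5/3 + (⅓)*(-⅔)) = 3347/(5/3 - 2/9) = 3347/(13/9) = 3347*(9/13) = 30123/13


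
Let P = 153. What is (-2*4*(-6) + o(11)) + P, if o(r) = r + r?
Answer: 223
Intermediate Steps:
o(r) = 2*r
(-2*4*(-6) + o(11)) + P = (-2*4*(-6) + 2*11) + 153 = (-8*(-6) + 22) + 153 = (48 + 22) + 153 = 70 + 153 = 223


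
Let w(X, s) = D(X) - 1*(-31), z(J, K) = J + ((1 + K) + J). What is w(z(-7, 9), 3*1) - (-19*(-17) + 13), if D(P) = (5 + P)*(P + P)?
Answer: -313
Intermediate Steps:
D(P) = 2*P*(5 + P) (D(P) = (5 + P)*(2*P) = 2*P*(5 + P))
z(J, K) = 1 + K + 2*J (z(J, K) = J + (1 + J + K) = 1 + K + 2*J)
w(X, s) = 31 + 2*X*(5 + X) (w(X, s) = 2*X*(5 + X) - 1*(-31) = 2*X*(5 + X) + 31 = 31 + 2*X*(5 + X))
w(z(-7, 9), 3*1) - (-19*(-17) + 13) = (31 + 2*(1 + 9 + 2*(-7))*(5 + (1 + 9 + 2*(-7)))) - (-19*(-17) + 13) = (31 + 2*(1 + 9 - 14)*(5 + (1 + 9 - 14))) - (323 + 13) = (31 + 2*(-4)*(5 - 4)) - 1*336 = (31 + 2*(-4)*1) - 336 = (31 - 8) - 336 = 23 - 336 = -313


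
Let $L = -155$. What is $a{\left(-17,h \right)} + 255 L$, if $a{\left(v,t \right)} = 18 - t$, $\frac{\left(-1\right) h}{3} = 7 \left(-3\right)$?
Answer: $-39570$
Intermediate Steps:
$h = 63$ ($h = - 3 \cdot 7 \left(-3\right) = \left(-3\right) \left(-21\right) = 63$)
$a{\left(-17,h \right)} + 255 L = \left(18 - 63\right) + 255 \left(-155\right) = \left(18 - 63\right) - 39525 = -45 - 39525 = -39570$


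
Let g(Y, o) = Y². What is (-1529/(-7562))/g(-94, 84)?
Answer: 1529/66817832 ≈ 2.2883e-5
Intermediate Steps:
(-1529/(-7562))/g(-94, 84) = (-1529/(-7562))/((-94)²) = -1529*(-1/7562)/8836 = (1529/7562)*(1/8836) = 1529/66817832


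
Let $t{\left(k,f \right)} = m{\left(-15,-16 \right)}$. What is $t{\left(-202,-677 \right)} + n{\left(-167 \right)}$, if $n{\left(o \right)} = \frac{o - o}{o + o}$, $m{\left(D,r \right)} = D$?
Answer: $-15$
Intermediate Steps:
$t{\left(k,f \right)} = -15$
$n{\left(o \right)} = 0$ ($n{\left(o \right)} = \frac{0}{2 o} = 0 \frac{1}{2 o} = 0$)
$t{\left(-202,-677 \right)} + n{\left(-167 \right)} = -15 + 0 = -15$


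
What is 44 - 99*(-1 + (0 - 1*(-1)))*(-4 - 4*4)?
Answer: 44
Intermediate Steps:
44 - 99*(-1 + (0 - 1*(-1)))*(-4 - 4*4) = 44 - 99*(-1 + (0 + 1))*(-4 - 16) = 44 - 99*(-1 + 1)*(-20) = 44 - 0*(-20) = 44 - 99*0 = 44 + 0 = 44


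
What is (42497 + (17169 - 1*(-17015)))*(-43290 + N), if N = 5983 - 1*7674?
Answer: -3449188061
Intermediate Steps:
N = -1691 (N = 5983 - 7674 = -1691)
(42497 + (17169 - 1*(-17015)))*(-43290 + N) = (42497 + (17169 - 1*(-17015)))*(-43290 - 1691) = (42497 + (17169 + 17015))*(-44981) = (42497 + 34184)*(-44981) = 76681*(-44981) = -3449188061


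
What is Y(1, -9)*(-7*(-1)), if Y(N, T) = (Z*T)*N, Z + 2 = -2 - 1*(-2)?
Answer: 126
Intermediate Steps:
Z = -2 (Z = -2 + (-2 - 1*(-2)) = -2 + (-2 + 2) = -2 + 0 = -2)
Y(N, T) = -2*N*T (Y(N, T) = (-2*T)*N = -2*N*T)
Y(1, -9)*(-7*(-1)) = (-2*1*(-9))*(-7*(-1)) = 18*7 = 126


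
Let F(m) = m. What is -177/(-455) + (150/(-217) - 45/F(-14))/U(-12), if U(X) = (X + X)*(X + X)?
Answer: 2130733/5416320 ≈ 0.39339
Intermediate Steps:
U(X) = 4*X**2 (U(X) = (2*X)*(2*X) = 4*X**2)
-177/(-455) + (150/(-217) - 45/F(-14))/U(-12) = -177/(-455) + (150/(-217) - 45/(-14))/((4*(-12)**2)) = -177*(-1/455) + (150*(-1/217) - 45*(-1/14))/((4*144)) = 177/455 + (-150/217 + 45/14)/576 = 177/455 + (1095/434)*(1/576) = 177/455 + 365/83328 = 2130733/5416320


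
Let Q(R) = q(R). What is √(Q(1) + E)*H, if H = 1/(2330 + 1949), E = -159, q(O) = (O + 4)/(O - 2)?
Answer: 2*I*√41/4279 ≈ 0.0029928*I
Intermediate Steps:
q(O) = (4 + O)/(-2 + O)
H = 1/4279 ≈ 0.00023370
Q(R) = (4 + R)/(-2 + R)
√(Q(1) + E)*H = √((4 + 1)/(-2 + 1) - 159)*(1/4279) = √(5/(-1) - 159)*(1/4279) = √(-1*5 - 159)*(1/4279) = √(-5 - 159)*(1/4279) = √(-164)*(1/4279) = (2*I*√41)*(1/4279) = 2*I*√41/4279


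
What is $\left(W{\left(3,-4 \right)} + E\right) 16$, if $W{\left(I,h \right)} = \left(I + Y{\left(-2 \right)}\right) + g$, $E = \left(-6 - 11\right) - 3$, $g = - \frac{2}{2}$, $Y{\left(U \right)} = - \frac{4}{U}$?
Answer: $-256$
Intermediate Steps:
$g = -1$ ($g = \left(-2\right) \frac{1}{2} = -1$)
$E = -20$ ($E = -17 - 3 = -20$)
$W{\left(I,h \right)} = 1 + I$ ($W{\left(I,h \right)} = \left(I - \frac{4}{-2}\right) - 1 = \left(I - -2\right) - 1 = \left(I + 2\right) - 1 = \left(2 + I\right) - 1 = 1 + I$)
$\left(W{\left(3,-4 \right)} + E\right) 16 = \left(\left(1 + 3\right) - 20\right) 16 = \left(4 - 20\right) 16 = \left(-16\right) 16 = -256$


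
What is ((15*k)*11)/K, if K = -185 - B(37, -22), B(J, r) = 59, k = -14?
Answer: 1155/122 ≈ 9.4672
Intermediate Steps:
K = -244 (K = -185 - 1*59 = -185 - 59 = -244)
((15*k)*11)/K = ((15*(-14))*11)/(-244) = -210*11*(-1/244) = -2310*(-1/244) = 1155/122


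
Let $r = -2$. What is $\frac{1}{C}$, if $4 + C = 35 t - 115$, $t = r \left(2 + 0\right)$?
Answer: $- \frac{1}{259} \approx -0.003861$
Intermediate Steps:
$t = -4$ ($t = - 2 \left(2 + 0\right) = \left(-2\right) 2 = -4$)
$C = -259$ ($C = -4 + \left(35 \left(-4\right) - 115\right) = -4 - 255 = -259$)
$\frac{1}{C} = \frac{1}{-259} = - \frac{1}{259}$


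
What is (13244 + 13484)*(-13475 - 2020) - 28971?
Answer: -414179331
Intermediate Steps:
(13244 + 13484)*(-13475 - 2020) - 28971 = 26728*(-15495) - 28971 = -414150360 - 28971 = -414179331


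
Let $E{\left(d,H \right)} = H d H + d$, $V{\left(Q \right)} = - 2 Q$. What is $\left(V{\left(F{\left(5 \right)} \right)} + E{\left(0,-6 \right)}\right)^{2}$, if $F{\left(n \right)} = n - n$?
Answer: $0$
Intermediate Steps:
$F{\left(n \right)} = 0$
$E{\left(d,H \right)} = d + d H^{2}$ ($E{\left(d,H \right)} = d H^{2} + d = d + d H^{2}$)
$\left(V{\left(F{\left(5 \right)} \right)} + E{\left(0,-6 \right)}\right)^{2} = \left(\left(-2\right) 0 + 0 \left(1 + \left(-6\right)^{2}\right)\right)^{2} = \left(0 + 0 \left(1 + 36\right)\right)^{2} = \left(0 + 0 \cdot 37\right)^{2} = \left(0 + 0\right)^{2} = 0^{2} = 0$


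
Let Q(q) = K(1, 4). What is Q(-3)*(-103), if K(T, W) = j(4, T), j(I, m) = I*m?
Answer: -412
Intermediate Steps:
K(T, W) = 4*T
Q(q) = 4 (Q(q) = 4*1 = 4)
Q(-3)*(-103) = 4*(-103) = -412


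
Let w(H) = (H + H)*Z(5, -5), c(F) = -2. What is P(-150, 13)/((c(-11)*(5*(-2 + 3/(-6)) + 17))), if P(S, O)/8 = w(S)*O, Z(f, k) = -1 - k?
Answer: 41600/3 ≈ 13867.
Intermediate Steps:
w(H) = 8*H (w(H) = (H + H)*(-1 - 1*(-5)) = (2*H)*(-1 + 5) = (2*H)*4 = 8*H)
P(S, O) = 64*O*S (P(S, O) = 8*((8*S)*O) = 8*(8*O*S) = 64*O*S)
P(-150, 13)/((c(-11)*(5*(-2 + 3/(-6)) + 17))) = (64*13*(-150))/((-2*(5*(-2 + 3/(-6)) + 17))) = -124800*(-1/(2*(5*(-2 + 3*(-1/6)) + 17))) = -124800*(-1/(2*(5*(-2 - 1/2) + 17))) = -124800*(-1/(2*(5*(-5/2) + 17))) = -124800*(-1/(2*(-25/2 + 17))) = -124800/((-2*9/2)) = -124800/(-9) = -124800*(-1/9) = 41600/3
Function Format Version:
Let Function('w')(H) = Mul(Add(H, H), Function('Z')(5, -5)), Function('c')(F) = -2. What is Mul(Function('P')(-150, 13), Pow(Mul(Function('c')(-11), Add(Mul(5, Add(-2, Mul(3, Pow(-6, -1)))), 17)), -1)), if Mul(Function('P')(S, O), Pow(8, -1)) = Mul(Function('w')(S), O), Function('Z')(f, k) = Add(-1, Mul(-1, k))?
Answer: Rational(41600, 3) ≈ 13867.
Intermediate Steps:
Function('w')(H) = Mul(8, H) (Function('w')(H) = Mul(Add(H, H), Add(-1, Mul(-1, -5))) = Mul(Mul(2, H), Add(-1, 5)) = Mul(Mul(2, H), 4) = Mul(8, H))
Function('P')(S, O) = Mul(64, O, S) (Function('P')(S, O) = Mul(8, Mul(Mul(8, S), O)) = Mul(8, Mul(8, O, S)) = Mul(64, O, S))
Mul(Function('P')(-150, 13), Pow(Mul(Function('c')(-11), Add(Mul(5, Add(-2, Mul(3, Pow(-6, -1)))), 17)), -1)) = Mul(Mul(64, 13, -150), Pow(Mul(-2, Add(Mul(5, Add(-2, Mul(3, Pow(-6, -1)))), 17)), -1)) = Mul(-124800, Pow(Mul(-2, Add(Mul(5, Add(-2, Mul(3, Rational(-1, 6)))), 17)), -1)) = Mul(-124800, Pow(Mul(-2, Add(Mul(5, Add(-2, Rational(-1, 2))), 17)), -1)) = Mul(-124800, Pow(Mul(-2, Add(Mul(5, Rational(-5, 2)), 17)), -1)) = Mul(-124800, Pow(Mul(-2, Add(Rational(-25, 2), 17)), -1)) = Mul(-124800, Pow(Mul(-2, Rational(9, 2)), -1)) = Mul(-124800, Pow(-9, -1)) = Mul(-124800, Rational(-1, 9)) = Rational(41600, 3)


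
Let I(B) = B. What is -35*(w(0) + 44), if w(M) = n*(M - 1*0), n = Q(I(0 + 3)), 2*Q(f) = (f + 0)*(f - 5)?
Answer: -1540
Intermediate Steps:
Q(f) = f*(-5 + f)/2 (Q(f) = ((f + 0)*(f - 5))/2 = (f*(-5 + f))/2 = f*(-5 + f)/2)
n = -3 (n = (0 + 3)*(-5 + (0 + 3))/2 = (½)*3*(-5 + 3) = (½)*3*(-2) = -3)
w(M) = -3*M (w(M) = -3*(M - 1*0) = -3*(M + 0) = -3*M)
-35*(w(0) + 44) = -35*(-3*0 + 44) = -35*(0 + 44) = -35*44 = -1540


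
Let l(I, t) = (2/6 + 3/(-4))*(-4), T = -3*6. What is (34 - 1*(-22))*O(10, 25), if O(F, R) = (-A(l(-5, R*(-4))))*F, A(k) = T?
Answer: 10080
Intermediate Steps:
T = -18
l(I, t) = 5/3 (l(I, t) = (2*(⅙) + 3*(-¼))*(-4) = (⅓ - ¾)*(-4) = -5/12*(-4) = 5/3)
A(k) = -18
O(F, R) = 18*F (O(F, R) = (-1*(-18))*F = 18*F)
(34 - 1*(-22))*O(10, 25) = (34 - 1*(-22))*(18*10) = (34 + 22)*180 = 56*180 = 10080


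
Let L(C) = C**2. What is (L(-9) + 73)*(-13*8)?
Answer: -16016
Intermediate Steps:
(L(-9) + 73)*(-13*8) = ((-9)**2 + 73)*(-13*8) = (81 + 73)*(-104) = 154*(-104) = -16016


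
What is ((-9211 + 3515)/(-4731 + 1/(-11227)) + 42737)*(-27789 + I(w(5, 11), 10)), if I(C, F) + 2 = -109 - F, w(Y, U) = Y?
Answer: -31678367092728590/26557469 ≈ -1.1928e+9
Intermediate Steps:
I(C, F) = -111 - F (I(C, F) = -2 + (-109 - F) = -111 - F)
((-9211 + 3515)/(-4731 + 1/(-11227)) + 42737)*(-27789 + I(w(5, 11), 10)) = ((-9211 + 3515)/(-4731 + 1/(-11227)) + 42737)*(-27789 + (-111 - 1*10)) = (-5696/(-4731 - 1/11227) + 42737)*(-27789 + (-111 - 10)) = (-5696/(-53114938/11227) + 42737)*(-27789 - 121) = (-5696*(-11227/53114938) + 42737)*(-27910) = (31974496/26557469 + 42737)*(-27910) = (1135018527149/26557469)*(-27910) = -31678367092728590/26557469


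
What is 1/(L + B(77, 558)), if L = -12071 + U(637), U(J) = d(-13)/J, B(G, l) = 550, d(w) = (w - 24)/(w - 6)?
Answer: -12103/139438626 ≈ -8.6798e-5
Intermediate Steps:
d(w) = (-24 + w)/(-6 + w)
U(J) = 37/(19*J) (U(J) = ((-24 - 13)/(-6 - 13))/J = (-37/(-19))/J = (-1/19*(-37))/J = 37/(19*J))
L = -146095276/12103 (L = -12071 + (37/19)/637 = -12071 + (37/19)*(1/637) = -12071 + 37/12103 = -146095276/12103 ≈ -12071.)
1/(L + B(77, 558)) = 1/(-146095276/12103 + 550) = 1/(-139438626/12103) = -12103/139438626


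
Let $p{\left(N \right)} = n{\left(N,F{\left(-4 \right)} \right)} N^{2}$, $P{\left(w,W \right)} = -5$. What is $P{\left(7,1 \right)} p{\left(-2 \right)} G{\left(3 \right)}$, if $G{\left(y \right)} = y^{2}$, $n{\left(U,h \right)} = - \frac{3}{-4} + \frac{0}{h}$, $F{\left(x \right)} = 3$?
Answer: $-135$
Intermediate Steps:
$n{\left(U,h \right)} = \frac{3}{4}$ ($n{\left(U,h \right)} = \left(-3\right) \left(- \frac{1}{4}\right) + 0 = \frac{3}{4} + 0 = \frac{3}{4}$)
$p{\left(N \right)} = \frac{3 N^{2}}{4}$
$P{\left(7,1 \right)} p{\left(-2 \right)} G{\left(3 \right)} = - 5 \frac{3 \left(-2\right)^{2}}{4} \cdot 3^{2} = - 5 \cdot \frac{3}{4} \cdot 4 \cdot 9 = \left(-5\right) 3 \cdot 9 = \left(-15\right) 9 = -135$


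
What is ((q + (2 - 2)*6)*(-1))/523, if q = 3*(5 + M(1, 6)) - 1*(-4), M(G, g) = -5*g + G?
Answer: 68/523 ≈ 0.13002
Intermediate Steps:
M(G, g) = G - 5*g
q = -68 (q = 3*(5 + (1 - 5*6)) - 1*(-4) = 3*(5 + (1 - 30)) + 4 = 3*(5 - 29) + 4 = 3*(-24) + 4 = -72 + 4 = -68)
((q + (2 - 2)*6)*(-1))/523 = ((-68 + (2 - 2)*6)*(-1))/523 = ((-68 + 0*6)*(-1))*(1/523) = ((-68 + 0)*(-1))*(1/523) = -68*(-1)*(1/523) = 68*(1/523) = 68/523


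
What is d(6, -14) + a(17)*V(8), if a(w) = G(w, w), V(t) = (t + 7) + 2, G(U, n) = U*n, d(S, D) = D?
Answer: 4899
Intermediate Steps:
V(t) = 9 + t (V(t) = (7 + t) + 2 = 9 + t)
a(w) = w**2 (a(w) = w*w = w**2)
d(6, -14) + a(17)*V(8) = -14 + 17**2*(9 + 8) = -14 + 289*17 = -14 + 4913 = 4899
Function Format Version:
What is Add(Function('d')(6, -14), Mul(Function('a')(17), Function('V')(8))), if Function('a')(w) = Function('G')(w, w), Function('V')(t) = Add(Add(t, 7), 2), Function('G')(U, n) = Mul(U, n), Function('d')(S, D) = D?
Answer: 4899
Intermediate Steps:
Function('V')(t) = Add(9, t) (Function('V')(t) = Add(Add(7, t), 2) = Add(9, t))
Function('a')(w) = Pow(w, 2) (Function('a')(w) = Mul(w, w) = Pow(w, 2))
Add(Function('d')(6, -14), Mul(Function('a')(17), Function('V')(8))) = Add(-14, Mul(Pow(17, 2), Add(9, 8))) = Add(-14, Mul(289, 17)) = Add(-14, 4913) = 4899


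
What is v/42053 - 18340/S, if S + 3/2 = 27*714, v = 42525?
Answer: 96962285/1621269309 ≈ 0.059806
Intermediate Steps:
S = 38553/2 (S = -3/2 + 27*714 = -3/2 + 19278 = 38553/2 ≈ 19277.)
v/42053 - 18340/S = 42525/42053 - 18340/38553/2 = 42525*(1/42053) - 18340*2/38553 = 42525/42053 - 36680/38553 = 96962285/1621269309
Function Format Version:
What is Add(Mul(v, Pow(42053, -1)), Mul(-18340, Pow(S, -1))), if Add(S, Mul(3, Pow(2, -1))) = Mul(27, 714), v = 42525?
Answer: Rational(96962285, 1621269309) ≈ 0.059806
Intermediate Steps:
S = Rational(38553, 2) (S = Add(Rational(-3, 2), Mul(27, 714)) = Add(Rational(-3, 2), 19278) = Rational(38553, 2) ≈ 19277.)
Add(Mul(v, Pow(42053, -1)), Mul(-18340, Pow(S, -1))) = Add(Mul(42525, Pow(42053, -1)), Mul(-18340, Pow(Rational(38553, 2), -1))) = Add(Mul(42525, Rational(1, 42053)), Mul(-18340, Rational(2, 38553))) = Add(Rational(42525, 42053), Rational(-36680, 38553)) = Rational(96962285, 1621269309)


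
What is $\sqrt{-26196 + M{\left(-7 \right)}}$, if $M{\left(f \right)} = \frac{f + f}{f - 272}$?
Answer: $\frac{i \sqrt{226568770}}{93} \approx 161.85 i$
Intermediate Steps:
$M{\left(f \right)} = \frac{2 f}{-272 + f}$
$\sqrt{-26196 + M{\left(-7 \right)}} = \sqrt{-26196 + 2 \left(-7\right) \frac{1}{-272 - 7}} = \sqrt{-26196 + 2 \left(-7\right) \frac{1}{-279}} = \sqrt{-26196 + 2 \left(-7\right) \left(- \frac{1}{279}\right)} = \sqrt{-26196 + \frac{14}{279}} = \sqrt{- \frac{7308670}{279}} = \frac{i \sqrt{226568770}}{93}$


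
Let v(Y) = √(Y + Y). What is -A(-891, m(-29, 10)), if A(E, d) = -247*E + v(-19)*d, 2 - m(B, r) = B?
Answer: -220077 - 31*I*√38 ≈ -2.2008e+5 - 191.1*I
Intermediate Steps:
m(B, r) = 2 - B
v(Y) = √2*√Y (v(Y) = √(2*Y) = √2*√Y)
A(E, d) = -247*E + I*d*√38 (A(E, d) = -247*E + (√2*√(-19))*d = -247*E + (√2*(I*√19))*d = -247*E + (I*√38)*d = -247*E + I*d*√38)
-A(-891, m(-29, 10)) = -(-247*(-891) + I*(2 - 1*(-29))*√38) = -(220077 + I*(2 + 29)*√38) = -(220077 + I*31*√38) = -(220077 + 31*I*√38) = -220077 - 31*I*√38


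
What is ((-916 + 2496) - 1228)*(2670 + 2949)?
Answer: 1977888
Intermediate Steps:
((-916 + 2496) - 1228)*(2670 + 2949) = (1580 - 1228)*5619 = 352*5619 = 1977888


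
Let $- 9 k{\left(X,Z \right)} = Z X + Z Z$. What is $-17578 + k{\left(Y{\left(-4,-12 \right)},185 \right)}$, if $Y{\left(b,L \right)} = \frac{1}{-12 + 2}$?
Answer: $- \frac{384817}{18} \approx -21379.0$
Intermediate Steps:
$Y{\left(b,L \right)} = - \frac{1}{10}$ ($Y{\left(b,L \right)} = \frac{1}{-10} = - \frac{1}{10}$)
$k{\left(X,Z \right)} = - \frac{Z^{2}}{9} - \frac{X Z}{9}$ ($k{\left(X,Z \right)} = - \frac{Z X + Z Z}{9} = - \frac{X Z + Z^{2}}{9} = - \frac{Z^{2} + X Z}{9} = - \frac{Z^{2}}{9} - \frac{X Z}{9}$)
$-17578 + k{\left(Y{\left(-4,-12 \right)},185 \right)} = -17578 - \frac{185 \left(- \frac{1}{10} + 185\right)}{9} = -17578 - \frac{185}{9} \cdot \frac{1849}{10} = -17578 - \frac{68413}{18} = - \frac{384817}{18}$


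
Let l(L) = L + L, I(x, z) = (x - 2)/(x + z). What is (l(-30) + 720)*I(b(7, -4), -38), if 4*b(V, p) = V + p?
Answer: 3300/149 ≈ 22.148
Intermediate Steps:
b(V, p) = V/4 + p/4 (b(V, p) = (V + p)/4 = V/4 + p/4)
I(x, z) = (-2 + x)/(x + z)
l(L) = 2*L
(l(-30) + 720)*I(b(7, -4), -38) = (2*(-30) + 720)*((-2 + ((¼)*7 + (¼)*(-4)))/(((¼)*7 + (¼)*(-4)) - 38)) = (-60 + 720)*((-2 + (7/4 - 1))/((7/4 - 1) - 38)) = 660*((-2 + ¾)/(¾ - 38)) = 660*(-5/4/(-149/4)) = 660*(-4/149*(-5/4)) = 660*(5/149) = 3300/149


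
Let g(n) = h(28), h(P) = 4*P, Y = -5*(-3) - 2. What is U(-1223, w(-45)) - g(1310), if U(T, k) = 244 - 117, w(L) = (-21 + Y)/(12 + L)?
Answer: 15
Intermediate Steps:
Y = 13 (Y = 15 - 2 = 13)
w(L) = -8/(12 + L) (w(L) = (-21 + 13)/(12 + L) = -8/(12 + L))
U(T, k) = 127
g(n) = 112 (g(n) = 4*28 = 112)
U(-1223, w(-45)) - g(1310) = 127 - 1*112 = 127 - 112 = 15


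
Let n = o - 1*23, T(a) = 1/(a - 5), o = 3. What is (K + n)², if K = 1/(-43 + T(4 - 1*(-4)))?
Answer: 6568969/16384 ≈ 400.94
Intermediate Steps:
T(a) = 1/(-5 + a)
n = -20 (n = 3 - 1*23 = 3 - 23 = -20)
K = -3/128 (K = 1/(-43 + 1/(-5 + (4 - 1*(-4)))) = 1/(-43 + 1/(-5 + (4 + 4))) = 1/(-43 + 1/(-5 + 8)) = 1/(-43 + 1/3) = 1/(-43 + ⅓) = 1/(-128/3) = -3/128 ≈ -0.023438)
(K + n)² = (-3/128 - 20)² = (-2563/128)² = 6568969/16384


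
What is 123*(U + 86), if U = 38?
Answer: 15252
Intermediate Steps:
123*(U + 86) = 123*(38 + 86) = 123*124 = 15252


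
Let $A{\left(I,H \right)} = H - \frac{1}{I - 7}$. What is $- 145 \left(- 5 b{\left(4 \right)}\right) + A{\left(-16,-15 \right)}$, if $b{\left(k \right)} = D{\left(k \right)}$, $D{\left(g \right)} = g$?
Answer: $\frac{66356}{23} \approx 2885.0$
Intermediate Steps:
$b{\left(k \right)} = k$
$A{\left(I,H \right)} = H - \frac{1}{-7 + I}$
$- 145 \left(- 5 b{\left(4 \right)}\right) + A{\left(-16,-15 \right)} = - 145 \left(\left(-5\right) 4\right) + \frac{-1 - -105 - -240}{-7 - 16} = \left(-145\right) \left(-20\right) + \frac{-1 + 105 + 240}{-23} = 2900 - \frac{344}{23} = \frac{66356}{23}$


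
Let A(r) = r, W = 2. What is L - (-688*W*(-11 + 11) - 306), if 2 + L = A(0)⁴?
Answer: 304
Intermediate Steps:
L = -2 (L = -2 + 0⁴ = -2 + 0 = -2)
L - (-688*W*(-11 + 11) - 306) = -2 - (-1376*(-11 + 11) - 306) = -2 - (-1376*0 - 306) = -2 - (-688*0 - 306) = -2 - (0 - 306) = -2 - 1*(-306) = -2 + 306 = 304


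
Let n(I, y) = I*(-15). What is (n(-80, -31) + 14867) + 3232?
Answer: 19299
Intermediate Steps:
n(I, y) = -15*I
(n(-80, -31) + 14867) + 3232 = (-15*(-80) + 14867) + 3232 = (1200 + 14867) + 3232 = 16067 + 3232 = 19299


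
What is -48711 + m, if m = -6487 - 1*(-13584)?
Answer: -41614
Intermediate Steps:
m = 7097 (m = -6487 + 13584 = 7097)
-48711 + m = -48711 + 7097 = -41614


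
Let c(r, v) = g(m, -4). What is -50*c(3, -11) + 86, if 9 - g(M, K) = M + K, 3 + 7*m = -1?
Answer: -4148/7 ≈ -592.57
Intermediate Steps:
m = -4/7 (m = -3/7 + (⅐)*(-1) = -3/7 - ⅐ = -4/7 ≈ -0.57143)
g(M, K) = 9 - K - M (g(M, K) = 9 - (M + K) = 9 - (K + M) = 9 + (-K - M) = 9 - K - M)
c(r, v) = 95/7 (c(r, v) = 9 - 1*(-4) - 1*(-4/7) = 9 + 4 + 4/7 = 95/7)
-50*c(3, -11) + 86 = -50*95/7 + 86 = -4750/7 + 86 = -4148/7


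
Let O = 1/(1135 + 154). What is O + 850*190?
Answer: 208173501/1289 ≈ 1.6150e+5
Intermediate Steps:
O = 1/1289 ≈ 0.00077580
O + 850*190 = 1/1289 + 850*190 = 1/1289 + 161500 = 208173501/1289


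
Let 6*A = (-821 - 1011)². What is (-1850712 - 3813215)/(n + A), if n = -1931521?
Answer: 16991781/4116451 ≈ 4.1278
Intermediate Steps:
A = 1678112/3 (A = (-821 - 1011)²/6 = (⅙)*(-1832)² = (⅙)*3356224 = 1678112/3 ≈ 5.5937e+5)
(-1850712 - 3813215)/(n + A) = (-1850712 - 3813215)/(-1931521 + 1678112/3) = -5663927/(-4116451/3) = -5663927*(-3/4116451) = 16991781/4116451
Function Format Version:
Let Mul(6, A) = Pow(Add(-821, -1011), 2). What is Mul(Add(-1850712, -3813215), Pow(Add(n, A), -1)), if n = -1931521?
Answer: Rational(16991781, 4116451) ≈ 4.1278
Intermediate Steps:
A = Rational(1678112, 3) (A = Mul(Rational(1, 6), Pow(Add(-821, -1011), 2)) = Mul(Rational(1, 6), Pow(-1832, 2)) = Mul(Rational(1, 6), 3356224) = Rational(1678112, 3) ≈ 5.5937e+5)
Mul(Add(-1850712, -3813215), Pow(Add(n, A), -1)) = Mul(Add(-1850712, -3813215), Pow(Add(-1931521, Rational(1678112, 3)), -1)) = Mul(-5663927, Pow(Rational(-4116451, 3), -1)) = Mul(-5663927, Rational(-3, 4116451)) = Rational(16991781, 4116451)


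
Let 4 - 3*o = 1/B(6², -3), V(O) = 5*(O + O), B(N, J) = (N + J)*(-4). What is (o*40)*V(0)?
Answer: 0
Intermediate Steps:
B(N, J) = -4*J - 4*N (B(N, J) = (J + N)*(-4) = -4*J - 4*N)
V(O) = 10*O (V(O) = 5*(2*O) = 10*O)
o = 529/396 (o = 4/3 - 1/(3*(-4*(-3) - 4*6²)) = 4/3 - 1/(3*(12 - 4*36)) = 4/3 - 1/(3*(12 - 144)) = 4/3 - ⅓/(-132) = 4/3 - ⅓*(-1/132) = 4/3 + 1/396 = 529/396 ≈ 1.3359)
(o*40)*V(0) = ((529/396)*40)*(10*0) = (5290/99)*0 = 0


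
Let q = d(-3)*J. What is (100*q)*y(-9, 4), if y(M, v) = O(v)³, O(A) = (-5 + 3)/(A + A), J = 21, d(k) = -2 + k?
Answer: 2625/16 ≈ 164.06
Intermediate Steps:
O(A) = -1/A (O(A) = -2*1/(2*A) = -1/A)
y(M, v) = -1/v³ (y(M, v) = (-1/v)³ = -1/v³)
q = -105 (q = (-2 - 3)*21 = -5*21 = -105)
(100*q)*y(-9, 4) = (100*(-105))*(-1/4³) = -(-10500)/64 = -10500*(-1/64) = 2625/16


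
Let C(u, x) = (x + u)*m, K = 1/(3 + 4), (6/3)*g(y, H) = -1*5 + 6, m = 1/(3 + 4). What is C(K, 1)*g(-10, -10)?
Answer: 4/49 ≈ 0.081633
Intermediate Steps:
m = 1/7 ≈ 0.14286
g(y, H) = 1/2 (g(y, H) = (-1*5 + 6)/2 = (-5 + 6)/2 = (1/2)*1 = 1/2)
K = 1/7 ≈ 0.14286
C(u, x) = u/7 + x/7 (C(u, x) = (x + u)*(1/7) = (u + x)*(1/7) = u/7 + x/7)
C(K, 1)*g(-10, -10) = ((1/7)*(1/7) + (1/7)*1)*(1/2) = (1/49 + 1/7)*(1/2) = (8/49)*(1/2) = 4/49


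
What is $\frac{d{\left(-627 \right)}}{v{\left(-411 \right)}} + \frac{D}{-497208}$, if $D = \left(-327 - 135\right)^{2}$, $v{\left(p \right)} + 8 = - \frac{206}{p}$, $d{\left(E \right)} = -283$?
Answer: $\frac{1191123327}{31924897} \approx 37.31$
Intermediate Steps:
$v{\left(p \right)} = -8 - \frac{206}{p}$
$D = 213444$ ($D = \left(-462\right)^{2} = 213444$)
$\frac{d{\left(-627 \right)}}{v{\left(-411 \right)}} + \frac{D}{-497208} = - \frac{283}{-8 - \frac{206}{-411}} + \frac{213444}{-497208} = - \frac{283}{-8 - - \frac{206}{411}} + 213444 \left(- \frac{1}{497208}\right) = - \frac{283}{-8 + \frac{206}{411}} - \frac{17787}{41434} = - \frac{283}{- \frac{3082}{411}} - \frac{17787}{41434} = \left(-283\right) \left(- \frac{411}{3082}\right) - \frac{17787}{41434} = \frac{116313}{3082} - \frac{17787}{41434} = \frac{1191123327}{31924897}$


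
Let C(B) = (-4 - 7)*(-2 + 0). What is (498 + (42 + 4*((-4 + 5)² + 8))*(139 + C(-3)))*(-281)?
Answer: -3668736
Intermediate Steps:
C(B) = 22 (C(B) = -11*(-2) = 22)
(498 + (42 + 4*((-4 + 5)² + 8))*(139 + C(-3)))*(-281) = (498 + (42 + 4*((-4 + 5)² + 8))*(139 + 22))*(-281) = (498 + (42 + 4*(1² + 8))*161)*(-281) = (498 + (42 + 4*(1 + 8))*161)*(-281) = (498 + (42 + 4*9)*161)*(-281) = (498 + (42 + 36)*161)*(-281) = (498 + 78*161)*(-281) = (498 + 12558)*(-281) = 13056*(-281) = -3668736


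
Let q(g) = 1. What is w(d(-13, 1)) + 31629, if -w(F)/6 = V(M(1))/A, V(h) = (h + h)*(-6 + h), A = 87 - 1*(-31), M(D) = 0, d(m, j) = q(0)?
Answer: 31629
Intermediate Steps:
d(m, j) = 1
A = 118 (A = 87 + 31 = 118)
V(h) = 2*h*(-6 + h) (V(h) = (2*h)*(-6 + h) = 2*h*(-6 + h))
w(F) = 0 (w(F) = -6*2*0*(-6 + 0)/118 = -6*2*0*(-6)/118 = -0/118 = -6*0 = 0)
w(d(-13, 1)) + 31629 = 0 + 31629 = 31629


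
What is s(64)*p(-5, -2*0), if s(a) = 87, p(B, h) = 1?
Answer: 87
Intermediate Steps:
s(64)*p(-5, -2*0) = 87*1 = 87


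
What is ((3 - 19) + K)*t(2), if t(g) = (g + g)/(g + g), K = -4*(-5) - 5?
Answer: -1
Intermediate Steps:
K = 15 (K = 20 - 5 = 15)
t(g) = 1 (t(g) = (2*g)/((2*g)) = (2*g)*(1/(2*g)) = 1)
((3 - 19) + K)*t(2) = ((3 - 19) + 15)*1 = (-16 + 15)*1 = -1*1 = -1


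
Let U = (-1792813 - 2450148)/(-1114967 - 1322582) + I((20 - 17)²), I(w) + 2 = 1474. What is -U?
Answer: -3592315089/2437549 ≈ -1473.7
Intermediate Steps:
I(w) = 1472 (I(w) = -2 + 1474 = 1472)
U = 3592315089/2437549 (U = (-1792813 - 2450148)/(-1114967 - 1322582) + 1472 = -4242961/(-2437549) + 1472 = -4242961*(-1/2437549) + 1472 = 4242961/2437549 + 1472 = 3592315089/2437549 ≈ 1473.7)
-U = -1*3592315089/2437549 = -3592315089/2437549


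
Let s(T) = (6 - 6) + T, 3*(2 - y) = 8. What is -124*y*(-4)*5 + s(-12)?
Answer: -4996/3 ≈ -1665.3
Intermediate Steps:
y = -⅔ (y = 2 - ⅓*8 = 2 - 8/3 = -⅔ ≈ -0.66667)
s(T) = T (s(T) = 0 + T = T)
-124*y*(-4)*5 + s(-12) = -124*(-⅔*(-4))*5 - 12 = -992*5/3 - 12 = -124*40/3 - 12 = -4960/3 - 12 = -4996/3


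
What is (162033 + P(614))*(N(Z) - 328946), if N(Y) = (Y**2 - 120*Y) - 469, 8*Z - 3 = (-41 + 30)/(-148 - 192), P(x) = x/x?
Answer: -197477267856213463/3699200 ≈ -5.3384e+10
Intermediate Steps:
P(x) = 1
Z = 1031/2720 (Z = 3/8 + ((-41 + 30)/(-148 - 192))/8 = 3/8 + (-11/(-340))/8 = 3/8 + (-11*(-1/340))/8 = 3/8 + (1/8)*(11/340) = 3/8 + 11/2720 = 1031/2720 ≈ 0.37904)
N(Y) = -469 + Y**2 - 120*Y
(162033 + P(614))*(N(Z) - 328946) = (162033 + 1)*((-469 + (1031/2720)**2 - 120*1031/2720) - 328946) = 162034*((-469 + 1062961/7398400 - 3093/68) - 328946) = 162034*(-3805305039/7398400 - 328946) = 162034*(-2437479391439/7398400) = -197477267856213463/3699200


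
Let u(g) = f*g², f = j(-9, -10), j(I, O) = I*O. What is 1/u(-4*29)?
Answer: 1/1211040 ≈ 8.2574e-7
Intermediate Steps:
f = 90 (f = -9*(-10) = 90)
u(g) = 90*g²
1/u(-4*29) = 1/(90*(-4*29)²) = 1/(90*(-116)²) = 1/(90*13456) = 1/1211040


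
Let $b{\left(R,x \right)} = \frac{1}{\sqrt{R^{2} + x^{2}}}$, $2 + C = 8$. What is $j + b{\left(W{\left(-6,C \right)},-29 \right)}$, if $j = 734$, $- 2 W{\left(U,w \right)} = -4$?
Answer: $734 + \frac{\sqrt{5}}{65} \approx 734.03$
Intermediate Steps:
$C = 6$ ($C = -2 + 8 = 6$)
$W{\left(U,w \right)} = 2$ ($W{\left(U,w \right)} = \left(- \frac{1}{2}\right) \left(-4\right) = 2$)
$b{\left(R,x \right)} = \frac{1}{\sqrt{R^{2} + x^{2}}}$
$j + b{\left(W{\left(-6,C \right)},-29 \right)} = 734 + \frac{1}{\sqrt{2^{2} + \left(-29\right)^{2}}} = 734 + \frac{1}{\sqrt{4 + 841}} = 734 + \frac{1}{\sqrt{845}} = 734 + \frac{\sqrt{5}}{65}$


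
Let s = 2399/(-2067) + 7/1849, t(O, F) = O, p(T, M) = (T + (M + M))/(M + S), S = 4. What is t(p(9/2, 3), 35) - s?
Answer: 20308213/7643766 ≈ 2.6568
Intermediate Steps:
p(T, M) = (T + 2*M)/(4 + M) (p(T, M) = (T + (M + M))/(M + 4) = (T + 2*M)/(4 + M))
s = -4421282/3821883 (s = 2399*(-1/2067) + 7*(1/1849) = -2399/2067 + 7/1849 = -4421282/3821883 ≈ -1.1568)
t(p(9/2, 3), 35) - s = (9/2 + 2*3)/(4 + 3) - 1*(-4421282/3821883) = (9*(½) + 6)/7 + 4421282/3821883 = (9/2 + 6)/7 + 4421282/3821883 = (⅐)*(21/2) + 4421282/3821883 = 3/2 + 4421282/3821883 = 20308213/7643766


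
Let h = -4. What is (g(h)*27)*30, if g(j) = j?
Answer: -3240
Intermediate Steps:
(g(h)*27)*30 = -4*27*30 = -108*30 = -3240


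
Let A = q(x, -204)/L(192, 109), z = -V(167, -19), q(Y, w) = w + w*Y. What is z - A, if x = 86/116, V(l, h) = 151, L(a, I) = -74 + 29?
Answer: -69119/435 ≈ -158.89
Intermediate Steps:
L(a, I) = -45
x = 43/58 (x = 86*(1/116) = 43/58 ≈ 0.74138)
q(Y, w) = w + Y*w
z = -151 (z = -1*151 = -151)
A = 3434/435 (A = -204*(1 + 43/58)/(-45) = -204*101/58*(-1/45) = -10302/29*(-1/45) = 3434/435 ≈ 7.8943)
z - A = -151 - 1*3434/435 = -151 - 3434/435 = -69119/435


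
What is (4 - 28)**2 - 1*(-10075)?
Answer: 10651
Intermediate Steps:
(4 - 28)**2 - 1*(-10075) = (-24)**2 + 10075 = 576 + 10075 = 10651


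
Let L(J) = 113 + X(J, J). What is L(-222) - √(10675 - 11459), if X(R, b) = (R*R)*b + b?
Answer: -10941157 - 28*I ≈ -1.0941e+7 - 28.0*I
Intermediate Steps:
X(R, b) = b + b*R² (X(R, b) = R²*b + b = b*R² + b = b + b*R²)
L(J) = 113 + J*(1 + J²)
L(-222) - √(10675 - 11459) = (113 - 222 + (-222)³) - √(10675 - 11459) = (113 - 222 - 10941048) - √(-784) = -10941157 - 28*I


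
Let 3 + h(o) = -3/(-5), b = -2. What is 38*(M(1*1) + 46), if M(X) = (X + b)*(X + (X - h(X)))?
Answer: 7904/5 ≈ 1580.8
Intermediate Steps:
h(o) = -12/5 (h(o) = -3 - 3/(-5) = -3 - 3*(-⅕) = -3 + ⅗ = -12/5)
M(X) = (-2 + X)*(12/5 + 2*X) (M(X) = (X - 2)*(X + (X - 1*(-12/5))) = (-2 + X)*(X + (X + 12/5)) = (-2 + X)*(X + (12/5 + X)) = (-2 + X)*(12/5 + 2*X))
38*(M(1*1) + 46) = 38*((-24/5 + 2*(1*1)² - 8/5) + 46) = 38*((-24/5 + 2*1² - 8/5*1) + 46) = 38*((-24/5 + 2*1 - 8/5) + 46) = 38*((-24/5 + 2 - 8/5) + 46) = 38*(-22/5 + 46) = 38*(208/5) = 7904/5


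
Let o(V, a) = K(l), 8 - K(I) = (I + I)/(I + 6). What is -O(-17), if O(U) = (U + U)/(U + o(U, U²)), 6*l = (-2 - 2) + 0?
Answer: -136/35 ≈ -3.8857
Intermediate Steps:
l = -⅔ (l = ((-2 - 2) + 0)/6 = (-4 + 0)/6 = (⅙)*(-4) = -⅔ ≈ -0.66667)
K(I) = 8 - 2*I/(6 + I) (K(I) = 8 - (I + I)/(I + 6) = 8 - 2*I/(6 + I))
o(V, a) = 33/4 (o(V, a) = 6*(8 - ⅔)/(6 - ⅔) = 6*(22/3)/(16/3) = 6*(3/16)*(22/3) = 33/4)
O(U) = 2*U/(33/4 + U) (O(U) = (U + U)/(U + 33/4) = (2*U)/(33/4 + U) = 2*U/(33/4 + U))
-O(-17) = -8*(-17)/(33 + 4*(-17)) = -8*(-17)/(33 - 68) = -8*(-17)/(-35) = -8*(-17)*(-1)/35 = -1*136/35 = -136/35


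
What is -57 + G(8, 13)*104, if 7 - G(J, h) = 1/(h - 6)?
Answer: 4593/7 ≈ 656.14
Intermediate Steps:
G(J, h) = 7 - 1/(-6 + h) (G(J, h) = 7 - 1/(h - 6) = 7 - 1/(-6 + h))
-57 + G(8, 13)*104 = -57 + ((-43 + 7*13)/(-6 + 13))*104 = -57 + ((-43 + 91)/7)*104 = -57 + ((1/7)*48)*104 = -57 + (48/7)*104 = -57 + 4992/7 = 4593/7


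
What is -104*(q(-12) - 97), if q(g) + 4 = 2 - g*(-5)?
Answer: 16536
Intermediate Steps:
q(g) = -2 + 5*g (q(g) = -4 + (2 - g*(-5)) = -4 + (2 - (-5)*g) = -4 + (2 + 5*g) = -2 + 5*g)
-104*(q(-12) - 97) = -104*((-2 + 5*(-12)) - 97) = -104*((-2 - 60) - 97) = -104*(-62 - 97) = -104*(-159) = 16536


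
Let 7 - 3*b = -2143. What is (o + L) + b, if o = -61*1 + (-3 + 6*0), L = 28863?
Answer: 88547/3 ≈ 29516.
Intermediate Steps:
b = 2150/3 (b = 7/3 - 1/3*(-2143) = 7/3 + 2143/3 = 2150/3 ≈ 716.67)
o = -64 (o = -61 + (-3 + 0) = -61 - 3 = -64)
(o + L) + b = (-64 + 28863) + 2150/3 = 28799 + 2150/3 = 88547/3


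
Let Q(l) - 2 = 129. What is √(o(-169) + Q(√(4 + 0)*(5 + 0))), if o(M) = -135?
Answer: 2*I ≈ 2.0*I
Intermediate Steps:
Q(l) = 131 (Q(l) = 2 + 129 = 131)
√(o(-169) + Q(√(4 + 0)*(5 + 0))) = √(-135 + 131) = √(-4) = 2*I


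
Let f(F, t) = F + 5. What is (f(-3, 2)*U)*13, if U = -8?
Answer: -208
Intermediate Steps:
f(F, t) = 5 + F
(f(-3, 2)*U)*13 = ((5 - 3)*(-8))*13 = (2*(-8))*13 = -16*13 = -208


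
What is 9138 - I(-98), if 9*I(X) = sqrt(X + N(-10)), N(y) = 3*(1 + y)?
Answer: 9138 - 5*I*sqrt(5)/9 ≈ 9138.0 - 1.2423*I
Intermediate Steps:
N(y) = 3 + 3*y
I(X) = sqrt(-27 + X)/9 (I(X) = sqrt(X + (3 + 3*(-10)))/9 = sqrt(X + (3 - 30))/9 = sqrt(X - 27)/9 = sqrt(-27 + X)/9)
9138 - I(-98) = 9138 - sqrt(-27 - 98)/9 = 9138 - sqrt(-125)/9 = 9138 - 5*I*sqrt(5)/9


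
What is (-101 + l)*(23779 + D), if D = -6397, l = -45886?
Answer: -799346034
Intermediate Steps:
(-101 + l)*(23779 + D) = (-101 - 45886)*(23779 - 6397) = -45987*17382 = -799346034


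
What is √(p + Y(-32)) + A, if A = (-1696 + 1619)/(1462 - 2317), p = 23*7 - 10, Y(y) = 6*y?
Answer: 77/855 + I*√41 ≈ 0.090058 + 6.4031*I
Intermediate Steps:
p = 151 (p = 161 - 10 = 151)
A = 77/855 (A = -77/(-855) = -77*(-1/855) = 77/855 ≈ 0.090058)
√(p + Y(-32)) + A = √(151 + 6*(-32)) + 77/855 = √(151 - 192) + 77/855 = √(-41) + 77/855 = I*√41 + 77/855 = 77/855 + I*√41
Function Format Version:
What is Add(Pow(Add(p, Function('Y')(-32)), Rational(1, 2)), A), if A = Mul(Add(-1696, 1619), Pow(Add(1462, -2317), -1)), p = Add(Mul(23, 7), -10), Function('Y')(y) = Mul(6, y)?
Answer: Add(Rational(77, 855), Mul(I, Pow(41, Rational(1, 2)))) ≈ Add(0.090058, Mul(6.4031, I))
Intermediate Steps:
p = 151 (p = Add(161, -10) = 151)
A = Rational(77, 855) (A = Mul(-77, Pow(-855, -1)) = Mul(-77, Rational(-1, 855)) = Rational(77, 855) ≈ 0.090058)
Add(Pow(Add(p, Function('Y')(-32)), Rational(1, 2)), A) = Add(Pow(Add(151, Mul(6, -32)), Rational(1, 2)), Rational(77, 855)) = Add(Pow(Add(151, -192), Rational(1, 2)), Rational(77, 855)) = Add(Pow(-41, Rational(1, 2)), Rational(77, 855)) = Add(Mul(I, Pow(41, Rational(1, 2))), Rational(77, 855)) = Add(Rational(77, 855), Mul(I, Pow(41, Rational(1, 2))))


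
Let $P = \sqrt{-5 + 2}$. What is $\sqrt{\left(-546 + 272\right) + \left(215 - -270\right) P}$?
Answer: $\sqrt{-274 + 485 i \sqrt{3}} \approx 17.459 + 24.058 i$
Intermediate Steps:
$P = i \sqrt{3}$ ($P = \sqrt{-3} = i \sqrt{3} \approx 1.732 i$)
$\sqrt{\left(-546 + 272\right) + \left(215 - -270\right) P} = \sqrt{\left(-546 + 272\right) + \left(215 - -270\right) i \sqrt{3}} = \sqrt{-274 + \left(215 + 270\right) i \sqrt{3}} = \sqrt{-274 + 485 i \sqrt{3}}$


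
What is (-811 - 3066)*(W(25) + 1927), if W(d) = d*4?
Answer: -7858679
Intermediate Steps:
W(d) = 4*d
(-811 - 3066)*(W(25) + 1927) = (-811 - 3066)*(4*25 + 1927) = -3877*(100 + 1927) = -3877*2027 = -7858679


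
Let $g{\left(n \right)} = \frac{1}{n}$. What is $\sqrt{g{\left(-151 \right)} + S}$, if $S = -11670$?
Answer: $\frac{i \sqrt{266087821}}{151} \approx 108.03 i$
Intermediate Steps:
$\sqrt{g{\left(-151 \right)} + S} = \sqrt{\frac{1}{-151} - 11670} = \sqrt{- \frac{1}{151} - 11670} = \sqrt{- \frac{1762171}{151}} = \frac{i \sqrt{266087821}}{151}$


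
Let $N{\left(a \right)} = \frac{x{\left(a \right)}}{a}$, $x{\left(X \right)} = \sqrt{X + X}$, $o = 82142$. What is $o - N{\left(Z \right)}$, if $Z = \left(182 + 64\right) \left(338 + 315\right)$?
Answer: $82142 - \frac{\sqrt{80319}}{80319} \approx 82142.0$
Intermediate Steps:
$Z = 160638$ ($Z = 246 \cdot 653 = 160638$)
$x{\left(X \right)} = \sqrt{2} \sqrt{X}$ ($x{\left(X \right)} = \sqrt{2 X} = \sqrt{2} \sqrt{X}$)
$N{\left(a \right)} = \frac{\sqrt{2}}{\sqrt{a}}$ ($N{\left(a \right)} = \frac{\sqrt{2} \sqrt{a}}{a} = \frac{\sqrt{2}}{\sqrt{a}}$)
$o - N{\left(Z \right)} = 82142 - \frac{\sqrt{2}}{\sqrt{160638}} = 82142 - \sqrt{2} \frac{\sqrt{160638}}{160638} = 82142 - \frac{\sqrt{80319}}{80319}$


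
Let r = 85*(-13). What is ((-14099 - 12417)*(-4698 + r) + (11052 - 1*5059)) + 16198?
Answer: 153894539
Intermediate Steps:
r = -1105
((-14099 - 12417)*(-4698 + r) + (11052 - 1*5059)) + 16198 = ((-14099 - 12417)*(-4698 - 1105) + (11052 - 1*5059)) + 16198 = (-26516*(-5803) + (11052 - 5059)) + 16198 = (153872348 + 5993) + 16198 = 153878341 + 16198 = 153894539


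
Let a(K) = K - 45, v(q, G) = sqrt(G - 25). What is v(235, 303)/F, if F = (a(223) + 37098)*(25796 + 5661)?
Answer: sqrt(278)/1172591132 ≈ 1.4219e-8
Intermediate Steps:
v(q, G) = sqrt(-25 + G)
a(K) = -45 + K
F = 1172591132 (F = ((-45 + 223) + 37098)*(25796 + 5661) = (178 + 37098)*31457 = 37276*31457 = 1172591132)
v(235, 303)/F = sqrt(-25 + 303)/1172591132 = sqrt(278)*(1/1172591132) = sqrt(278)/1172591132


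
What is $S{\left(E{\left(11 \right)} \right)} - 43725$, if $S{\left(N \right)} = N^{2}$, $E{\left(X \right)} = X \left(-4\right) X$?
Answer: $190531$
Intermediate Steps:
$E{\left(X \right)} = - 4 X^{2}$ ($E{\left(X \right)} = - 4 X X = - 4 X^{2}$)
$S{\left(E{\left(11 \right)} \right)} - 43725 = \left(- 4 \cdot 11^{2}\right)^{2} - 43725 = \left(\left(-4\right) 121\right)^{2} - 43725 = \left(-484\right)^{2} - 43725 = 234256 - 43725 = 190531$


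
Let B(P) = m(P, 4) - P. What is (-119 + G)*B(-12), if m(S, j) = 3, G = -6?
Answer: -1875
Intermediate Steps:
B(P) = 3 - P
(-119 + G)*B(-12) = (-119 - 6)*(3 - 1*(-12)) = -125*(3 + 12) = -125*15 = -1875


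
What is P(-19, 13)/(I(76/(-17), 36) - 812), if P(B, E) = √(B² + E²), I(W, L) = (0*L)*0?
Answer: -√530/812 ≈ -0.028352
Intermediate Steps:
I(W, L) = 0 (I(W, L) = 0*0 = 0)
P(-19, 13)/(I(76/(-17), 36) - 812) = √((-19)² + 13²)/(0 - 812) = √(361 + 169)/(-812) = -√530/812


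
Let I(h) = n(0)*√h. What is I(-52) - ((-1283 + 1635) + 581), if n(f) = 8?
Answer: -933 + 16*I*√13 ≈ -933.0 + 57.689*I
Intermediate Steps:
I(h) = 8*√h
I(-52) - ((-1283 + 1635) + 581) = 8*√(-52) - ((-1283 + 1635) + 581) = 8*(2*I*√13) - (352 + 581) = 16*I*√13 - 1*933 = 16*I*√13 - 933 = -933 + 16*I*√13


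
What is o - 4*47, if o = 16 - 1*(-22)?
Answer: -150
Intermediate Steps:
o = 38 (o = 16 + 22 = 38)
o - 4*47 = 38 - 4*47 = 38 - 188 = -150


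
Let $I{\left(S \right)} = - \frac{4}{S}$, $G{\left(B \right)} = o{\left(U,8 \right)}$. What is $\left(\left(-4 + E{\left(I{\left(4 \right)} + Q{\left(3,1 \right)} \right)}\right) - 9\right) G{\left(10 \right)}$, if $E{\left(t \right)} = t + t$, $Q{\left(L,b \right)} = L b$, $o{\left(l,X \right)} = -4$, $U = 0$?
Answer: $36$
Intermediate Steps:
$G{\left(B \right)} = -4$
$E{\left(t \right)} = 2 t$
$\left(\left(-4 + E{\left(I{\left(4 \right)} + Q{\left(3,1 \right)} \right)}\right) - 9\right) G{\left(10 \right)} = \left(\left(-4 + 2 \left(- \frac{4}{4} + 3 \cdot 1\right)\right) - 9\right) \left(-4\right) = \left(\left(-4 + 2 \left(\left(-4\right) \frac{1}{4} + 3\right)\right) - 9\right) \left(-4\right) = \left(\left(-4 + 2 \left(-1 + 3\right)\right) - 9\right) \left(-4\right) = \left(\left(-4 + 2 \cdot 2\right) - 9\right) \left(-4\right) = \left(\left(-4 + 4\right) - 9\right) \left(-4\right) = \left(0 - 9\right) \left(-4\right) = \left(-9\right) \left(-4\right) = 36$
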